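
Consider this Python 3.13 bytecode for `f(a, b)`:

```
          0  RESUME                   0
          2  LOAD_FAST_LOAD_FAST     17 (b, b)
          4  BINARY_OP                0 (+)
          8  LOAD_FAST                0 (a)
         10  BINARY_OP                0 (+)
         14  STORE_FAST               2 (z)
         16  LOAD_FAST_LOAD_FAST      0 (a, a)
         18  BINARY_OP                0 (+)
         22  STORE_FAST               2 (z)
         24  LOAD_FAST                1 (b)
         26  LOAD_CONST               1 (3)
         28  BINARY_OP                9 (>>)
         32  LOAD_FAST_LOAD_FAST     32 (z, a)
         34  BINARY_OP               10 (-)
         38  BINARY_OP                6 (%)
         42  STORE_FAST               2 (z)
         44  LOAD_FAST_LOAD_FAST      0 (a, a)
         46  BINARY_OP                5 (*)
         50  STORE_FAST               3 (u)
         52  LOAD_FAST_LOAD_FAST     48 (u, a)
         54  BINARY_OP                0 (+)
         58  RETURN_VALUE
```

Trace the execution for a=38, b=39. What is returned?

LOAD_FAST_LOAD_FAST b,b → push 39,39. Stack: [39, 39]
BINARY_OP + → 39 + 39 = 78. Stack: [78]
LOAD_FAST a → push 38. Stack: [78, 38]
BINARY_OP + → 78 + 38 = 116. Stack: [116]
STORE_FAST z → z=116. Stack: []
LOAD_FAST_LOAD_FAST a,a → push 38,38. Stack: [38, 38]
BINARY_OP + → 38 + 38 = 76. Stack: [76]
STORE_FAST z → z=76. Stack: []
LOAD_FAST b → push 39. Stack: [39]
LOAD_CONST → push 3. Stack: [39, 3]
BINARY_OP >> → 39 >> 3 = 4. Stack: [4]
LOAD_FAST_LOAD_FAST z,a → push 76,38. Stack: [4, 76, 38]
BINARY_OP - → 76 - 38 = 38. Stack: [4, 38]
BINARY_OP % → 4 % 38 = 4. Stack: [4]
STORE_FAST z → z=4. Stack: []
LOAD_FAST_LOAD_FAST a,a → push 38,38. Stack: [38, 38]
BINARY_OP * → 38 * 38 = 1444. Stack: [1444]
STORE_FAST u → u=1444. Stack: []
LOAD_FAST_LOAD_FAST u,a → push 1444,38. Stack: [1444, 38]
BINARY_OP + → 1444 + 38 = 1482. Stack: [1482]
RETURN_VALUE → return 1482.

1482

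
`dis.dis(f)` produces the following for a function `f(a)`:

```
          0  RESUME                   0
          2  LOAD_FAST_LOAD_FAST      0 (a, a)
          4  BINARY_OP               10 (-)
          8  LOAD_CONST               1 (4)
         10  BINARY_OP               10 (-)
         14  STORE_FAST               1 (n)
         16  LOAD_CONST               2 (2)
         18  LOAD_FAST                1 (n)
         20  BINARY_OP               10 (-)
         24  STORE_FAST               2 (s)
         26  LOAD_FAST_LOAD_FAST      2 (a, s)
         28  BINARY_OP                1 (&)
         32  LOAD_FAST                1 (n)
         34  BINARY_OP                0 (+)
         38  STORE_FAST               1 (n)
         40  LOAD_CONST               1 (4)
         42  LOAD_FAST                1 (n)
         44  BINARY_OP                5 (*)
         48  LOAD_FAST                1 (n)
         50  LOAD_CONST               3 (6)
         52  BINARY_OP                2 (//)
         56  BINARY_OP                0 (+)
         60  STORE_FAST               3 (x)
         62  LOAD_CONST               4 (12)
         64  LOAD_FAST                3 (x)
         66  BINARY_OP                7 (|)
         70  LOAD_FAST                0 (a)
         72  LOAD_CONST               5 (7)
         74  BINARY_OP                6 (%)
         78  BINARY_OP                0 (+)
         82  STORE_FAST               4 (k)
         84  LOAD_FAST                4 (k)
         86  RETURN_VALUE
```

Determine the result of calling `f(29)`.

LOAD_FAST_LOAD_FAST a,a → push 29,29. Stack: [29, 29]
BINARY_OP - → 29 - 29 = 0. Stack: [0]
LOAD_CONST → push 4. Stack: [0, 4]
BINARY_OP - → 0 - 4 = -4. Stack: [-4]
STORE_FAST n → n=-4. Stack: []
LOAD_CONST → push 2. Stack: [2]
LOAD_FAST n → push -4. Stack: [2, -4]
BINARY_OP - → 2 - -4 = 6. Stack: [6]
STORE_FAST s → s=6. Stack: []
LOAD_FAST_LOAD_FAST a,s → push 29,6. Stack: [29, 6]
BINARY_OP & → 29 & 6 = 4. Stack: [4]
LOAD_FAST n → push -4. Stack: [4, -4]
BINARY_OP + → 4 + -4 = 0. Stack: [0]
STORE_FAST n → n=0. Stack: []
LOAD_CONST → push 4. Stack: [4]
LOAD_FAST n → push 0. Stack: [4, 0]
BINARY_OP * → 4 * 0 = 0. Stack: [0]
LOAD_FAST n → push 0. Stack: [0, 0]
LOAD_CONST → push 6. Stack: [0, 0, 6]
BINARY_OP // → 0 // 6 = 0. Stack: [0, 0]
BINARY_OP + → 0 + 0 = 0. Stack: [0]
STORE_FAST x → x=0. Stack: []
LOAD_CONST → push 12. Stack: [12]
LOAD_FAST x → push 0. Stack: [12, 0]
BINARY_OP | → 12 | 0 = 12. Stack: [12]
LOAD_FAST a → push 29. Stack: [12, 29]
LOAD_CONST → push 7. Stack: [12, 29, 7]
BINARY_OP % → 29 % 7 = 1. Stack: [12, 1]
BINARY_OP + → 12 + 1 = 13. Stack: [13]
STORE_FAST k → k=13. Stack: []
LOAD_FAST k → push 13. Stack: [13]
RETURN_VALUE → return 13.

13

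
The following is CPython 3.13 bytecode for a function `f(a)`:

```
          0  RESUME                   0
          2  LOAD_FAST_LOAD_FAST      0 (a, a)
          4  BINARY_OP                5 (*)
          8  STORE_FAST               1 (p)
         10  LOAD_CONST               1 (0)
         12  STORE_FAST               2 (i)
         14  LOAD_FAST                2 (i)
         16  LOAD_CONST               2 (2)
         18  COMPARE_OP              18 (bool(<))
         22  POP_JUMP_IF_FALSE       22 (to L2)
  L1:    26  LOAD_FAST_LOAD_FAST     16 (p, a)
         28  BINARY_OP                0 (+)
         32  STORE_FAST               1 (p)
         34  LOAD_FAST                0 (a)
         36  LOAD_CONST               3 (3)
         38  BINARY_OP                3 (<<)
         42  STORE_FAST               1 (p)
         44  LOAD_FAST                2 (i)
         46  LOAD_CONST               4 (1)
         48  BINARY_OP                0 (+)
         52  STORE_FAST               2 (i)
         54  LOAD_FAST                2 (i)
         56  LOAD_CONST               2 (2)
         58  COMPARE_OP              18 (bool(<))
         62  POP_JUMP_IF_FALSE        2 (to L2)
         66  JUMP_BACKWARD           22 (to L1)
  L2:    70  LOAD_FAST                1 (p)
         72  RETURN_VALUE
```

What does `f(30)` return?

240

LOAD_FAST_LOAD_FAST a,a → push 30,30. Stack: [30, 30]
BINARY_OP * → 30 * 30 = 900. Stack: [900]
STORE_FAST p → p=900. Stack: []
LOAD_CONST → push 0. Stack: [0]
STORE_FAST i → i=0. Stack: []
LOAD_FAST i → push 0. Stack: [0]
LOAD_CONST → push 2. Stack: [0, 2]
COMPARE_OP bool(<) → 0 vs 2 = True. Stack: [True]
POP_JUMP_IF_FALSE → pop True; no jump. Stack: []
LOAD_FAST_LOAD_FAST p,a → push 900,30. Stack: [900, 30]
BINARY_OP + → 900 + 30 = 930. Stack: [930]
STORE_FAST p → p=930. Stack: []
LOAD_FAST a → push 30. Stack: [30]
LOAD_CONST → push 3. Stack: [30, 3]
BINARY_OP << → 30 << 3 = 240. Stack: [240]
STORE_FAST p → p=240. Stack: []
LOAD_FAST i → push 0. Stack: [0]
LOAD_CONST → push 1. Stack: [0, 1]
BINARY_OP + → 0 + 1 = 1. Stack: [1]
STORE_FAST i → i=1. Stack: []
LOAD_FAST i → push 1. Stack: [1]
LOAD_CONST → push 2. Stack: [1, 2]
COMPARE_OP bool(<) → 1 vs 2 = True. Stack: [True]
POP_JUMP_IF_FALSE → pop True; no jump. Stack: []
LOAD_FAST_LOAD_FAST p,a → push 240,30. Stack: [240, 30]
BINARY_OP + → 240 + 30 = 270. Stack: [270]
STORE_FAST p → p=270. Stack: []
LOAD_FAST a → push 30. Stack: [30]
LOAD_CONST → push 3. Stack: [30, 3]
BINARY_OP << → 30 << 3 = 240. Stack: [240]
STORE_FAST p → p=240. Stack: []
LOAD_FAST i → push 1. Stack: [1]
LOAD_CONST → push 1. Stack: [1, 1]
BINARY_OP + → 1 + 1 = 2. Stack: [2]
STORE_FAST i → i=2. Stack: []
LOAD_FAST i → push 2. Stack: [2]
LOAD_CONST → push 2. Stack: [2, 2]
COMPARE_OP bool(<) → 2 vs 2 = False. Stack: [False]
POP_JUMP_IF_FALSE → pop False; jump. Stack: []
LOAD_FAST p → push 240. Stack: [240]
RETURN_VALUE → return 240.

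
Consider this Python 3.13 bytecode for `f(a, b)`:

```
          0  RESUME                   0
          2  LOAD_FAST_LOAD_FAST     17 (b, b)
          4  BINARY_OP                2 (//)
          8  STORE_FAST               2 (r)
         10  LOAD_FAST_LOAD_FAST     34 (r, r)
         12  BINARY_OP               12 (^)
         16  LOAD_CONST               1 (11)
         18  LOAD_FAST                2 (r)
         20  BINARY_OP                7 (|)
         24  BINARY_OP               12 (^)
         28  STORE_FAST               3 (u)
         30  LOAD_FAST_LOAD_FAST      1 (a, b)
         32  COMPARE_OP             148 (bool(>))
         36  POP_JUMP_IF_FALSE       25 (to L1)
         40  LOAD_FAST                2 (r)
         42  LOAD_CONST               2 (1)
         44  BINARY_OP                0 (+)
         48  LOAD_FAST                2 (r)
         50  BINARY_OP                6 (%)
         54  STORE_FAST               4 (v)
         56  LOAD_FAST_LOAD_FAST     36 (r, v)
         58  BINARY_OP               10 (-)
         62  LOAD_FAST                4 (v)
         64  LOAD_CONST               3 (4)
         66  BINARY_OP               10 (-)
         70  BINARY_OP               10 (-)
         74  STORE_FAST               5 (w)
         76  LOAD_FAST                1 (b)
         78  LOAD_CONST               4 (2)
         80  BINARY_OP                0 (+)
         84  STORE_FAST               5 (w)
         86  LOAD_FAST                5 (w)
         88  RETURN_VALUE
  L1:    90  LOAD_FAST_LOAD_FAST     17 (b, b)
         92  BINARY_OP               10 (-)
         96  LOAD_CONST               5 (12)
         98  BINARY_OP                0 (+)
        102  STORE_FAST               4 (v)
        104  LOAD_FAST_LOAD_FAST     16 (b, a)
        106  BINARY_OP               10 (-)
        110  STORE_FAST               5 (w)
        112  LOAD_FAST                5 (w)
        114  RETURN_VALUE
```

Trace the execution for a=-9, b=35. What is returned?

44

LOAD_FAST_LOAD_FAST b,b → push 35,35. Stack: [35, 35]
BINARY_OP // → 35 // 35 = 1. Stack: [1]
STORE_FAST r → r=1. Stack: []
LOAD_FAST_LOAD_FAST r,r → push 1,1. Stack: [1, 1]
BINARY_OP ^ → 1 ^ 1 = 0. Stack: [0]
LOAD_CONST → push 11. Stack: [0, 11]
LOAD_FAST r → push 1. Stack: [0, 11, 1]
BINARY_OP | → 11 | 1 = 11. Stack: [0, 11]
BINARY_OP ^ → 0 ^ 11 = 11. Stack: [11]
STORE_FAST u → u=11. Stack: []
LOAD_FAST_LOAD_FAST a,b → push -9,35. Stack: [-9, 35]
COMPARE_OP bool(>) → -9 vs 35 = False. Stack: [False]
POP_JUMP_IF_FALSE → pop False; jump. Stack: []
LOAD_FAST_LOAD_FAST b,b → push 35,35. Stack: [35, 35]
BINARY_OP - → 35 - 35 = 0. Stack: [0]
LOAD_CONST → push 12. Stack: [0, 12]
BINARY_OP + → 0 + 12 = 12. Stack: [12]
STORE_FAST v → v=12. Stack: []
LOAD_FAST_LOAD_FAST b,a → push 35,-9. Stack: [35, -9]
BINARY_OP - → 35 - -9 = 44. Stack: [44]
STORE_FAST w → w=44. Stack: []
LOAD_FAST w → push 44. Stack: [44]
RETURN_VALUE → return 44.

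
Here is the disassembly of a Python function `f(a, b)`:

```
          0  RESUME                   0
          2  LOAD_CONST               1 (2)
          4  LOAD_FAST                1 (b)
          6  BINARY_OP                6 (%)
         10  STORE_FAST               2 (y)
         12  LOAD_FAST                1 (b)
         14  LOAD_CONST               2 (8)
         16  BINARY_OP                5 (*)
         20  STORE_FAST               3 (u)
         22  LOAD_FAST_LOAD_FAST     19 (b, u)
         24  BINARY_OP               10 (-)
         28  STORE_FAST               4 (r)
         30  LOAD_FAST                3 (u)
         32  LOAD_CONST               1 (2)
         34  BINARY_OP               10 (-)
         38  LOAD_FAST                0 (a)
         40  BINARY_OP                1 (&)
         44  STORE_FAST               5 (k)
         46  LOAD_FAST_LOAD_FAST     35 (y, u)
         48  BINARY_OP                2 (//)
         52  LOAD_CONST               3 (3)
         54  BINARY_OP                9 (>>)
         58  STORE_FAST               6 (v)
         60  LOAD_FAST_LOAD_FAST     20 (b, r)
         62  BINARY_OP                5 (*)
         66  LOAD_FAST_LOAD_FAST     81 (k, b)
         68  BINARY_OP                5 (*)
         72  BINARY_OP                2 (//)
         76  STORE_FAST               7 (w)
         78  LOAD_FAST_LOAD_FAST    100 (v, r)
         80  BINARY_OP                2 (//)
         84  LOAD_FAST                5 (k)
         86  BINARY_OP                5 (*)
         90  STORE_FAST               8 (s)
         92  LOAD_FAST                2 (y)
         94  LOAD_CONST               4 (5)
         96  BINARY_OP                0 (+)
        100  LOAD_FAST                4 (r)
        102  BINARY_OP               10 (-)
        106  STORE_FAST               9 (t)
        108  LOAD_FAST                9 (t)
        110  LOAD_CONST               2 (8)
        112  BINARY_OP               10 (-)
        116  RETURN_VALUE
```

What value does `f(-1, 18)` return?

125

LOAD_CONST → push 2. Stack: [2]
LOAD_FAST b → push 18. Stack: [2, 18]
BINARY_OP % → 2 % 18 = 2. Stack: [2]
STORE_FAST y → y=2. Stack: []
LOAD_FAST b → push 18. Stack: [18]
LOAD_CONST → push 8. Stack: [18, 8]
BINARY_OP * → 18 * 8 = 144. Stack: [144]
STORE_FAST u → u=144. Stack: []
LOAD_FAST_LOAD_FAST b,u → push 18,144. Stack: [18, 144]
BINARY_OP - → 18 - 144 = -126. Stack: [-126]
STORE_FAST r → r=-126. Stack: []
LOAD_FAST u → push 144. Stack: [144]
LOAD_CONST → push 2. Stack: [144, 2]
BINARY_OP - → 144 - 2 = 142. Stack: [142]
LOAD_FAST a → push -1. Stack: [142, -1]
BINARY_OP & → 142 & -1 = 142. Stack: [142]
STORE_FAST k → k=142. Stack: []
LOAD_FAST_LOAD_FAST y,u → push 2,144. Stack: [2, 144]
BINARY_OP // → 2 // 144 = 0. Stack: [0]
LOAD_CONST → push 3. Stack: [0, 3]
BINARY_OP >> → 0 >> 3 = 0. Stack: [0]
STORE_FAST v → v=0. Stack: []
LOAD_FAST_LOAD_FAST b,r → push 18,-126. Stack: [18, -126]
BINARY_OP * → 18 * -126 = -2268. Stack: [-2268]
LOAD_FAST_LOAD_FAST k,b → push 142,18. Stack: [-2268, 142, 18]
BINARY_OP * → 142 * 18 = 2556. Stack: [-2268, 2556]
BINARY_OP // → -2268 // 2556 = -1. Stack: [-1]
STORE_FAST w → w=-1. Stack: []
LOAD_FAST_LOAD_FAST v,r → push 0,-126. Stack: [0, -126]
BINARY_OP // → 0 // -126 = 0. Stack: [0]
LOAD_FAST k → push 142. Stack: [0, 142]
BINARY_OP * → 0 * 142 = 0. Stack: [0]
STORE_FAST s → s=0. Stack: []
LOAD_FAST y → push 2. Stack: [2]
LOAD_CONST → push 5. Stack: [2, 5]
BINARY_OP + → 2 + 5 = 7. Stack: [7]
LOAD_FAST r → push -126. Stack: [7, -126]
BINARY_OP - → 7 - -126 = 133. Stack: [133]
STORE_FAST t → t=133. Stack: []
LOAD_FAST t → push 133. Stack: [133]
LOAD_CONST → push 8. Stack: [133, 8]
BINARY_OP - → 133 - 8 = 125. Stack: [125]
RETURN_VALUE → return 125.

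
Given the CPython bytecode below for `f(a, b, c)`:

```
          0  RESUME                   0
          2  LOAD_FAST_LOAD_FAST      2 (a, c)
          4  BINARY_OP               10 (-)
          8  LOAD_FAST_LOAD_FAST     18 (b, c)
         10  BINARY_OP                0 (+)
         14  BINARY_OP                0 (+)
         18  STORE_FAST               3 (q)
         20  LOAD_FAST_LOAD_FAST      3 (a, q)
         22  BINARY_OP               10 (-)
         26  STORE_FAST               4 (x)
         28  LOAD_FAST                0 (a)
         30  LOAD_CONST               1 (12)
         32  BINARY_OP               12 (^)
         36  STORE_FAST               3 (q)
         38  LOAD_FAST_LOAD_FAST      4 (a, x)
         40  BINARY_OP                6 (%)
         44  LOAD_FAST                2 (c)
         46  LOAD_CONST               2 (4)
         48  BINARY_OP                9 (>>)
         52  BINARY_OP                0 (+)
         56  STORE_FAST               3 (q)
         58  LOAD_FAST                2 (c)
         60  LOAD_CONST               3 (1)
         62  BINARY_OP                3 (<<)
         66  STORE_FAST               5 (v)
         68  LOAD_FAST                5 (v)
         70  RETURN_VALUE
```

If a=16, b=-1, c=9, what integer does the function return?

18

LOAD_FAST_LOAD_FAST a,c → push 16,9. Stack: [16, 9]
BINARY_OP - → 16 - 9 = 7. Stack: [7]
LOAD_FAST_LOAD_FAST b,c → push -1,9. Stack: [7, -1, 9]
BINARY_OP + → -1 + 9 = 8. Stack: [7, 8]
BINARY_OP + → 7 + 8 = 15. Stack: [15]
STORE_FAST q → q=15. Stack: []
LOAD_FAST_LOAD_FAST a,q → push 16,15. Stack: [16, 15]
BINARY_OP - → 16 - 15 = 1. Stack: [1]
STORE_FAST x → x=1. Stack: []
LOAD_FAST a → push 16. Stack: [16]
LOAD_CONST → push 12. Stack: [16, 12]
BINARY_OP ^ → 16 ^ 12 = 28. Stack: [28]
STORE_FAST q → q=28. Stack: []
LOAD_FAST_LOAD_FAST a,x → push 16,1. Stack: [16, 1]
BINARY_OP % → 16 % 1 = 0. Stack: [0]
LOAD_FAST c → push 9. Stack: [0, 9]
LOAD_CONST → push 4. Stack: [0, 9, 4]
BINARY_OP >> → 9 >> 4 = 0. Stack: [0, 0]
BINARY_OP + → 0 + 0 = 0. Stack: [0]
STORE_FAST q → q=0. Stack: []
LOAD_FAST c → push 9. Stack: [9]
LOAD_CONST → push 1. Stack: [9, 1]
BINARY_OP << → 9 << 1 = 18. Stack: [18]
STORE_FAST v → v=18. Stack: []
LOAD_FAST v → push 18. Stack: [18]
RETURN_VALUE → return 18.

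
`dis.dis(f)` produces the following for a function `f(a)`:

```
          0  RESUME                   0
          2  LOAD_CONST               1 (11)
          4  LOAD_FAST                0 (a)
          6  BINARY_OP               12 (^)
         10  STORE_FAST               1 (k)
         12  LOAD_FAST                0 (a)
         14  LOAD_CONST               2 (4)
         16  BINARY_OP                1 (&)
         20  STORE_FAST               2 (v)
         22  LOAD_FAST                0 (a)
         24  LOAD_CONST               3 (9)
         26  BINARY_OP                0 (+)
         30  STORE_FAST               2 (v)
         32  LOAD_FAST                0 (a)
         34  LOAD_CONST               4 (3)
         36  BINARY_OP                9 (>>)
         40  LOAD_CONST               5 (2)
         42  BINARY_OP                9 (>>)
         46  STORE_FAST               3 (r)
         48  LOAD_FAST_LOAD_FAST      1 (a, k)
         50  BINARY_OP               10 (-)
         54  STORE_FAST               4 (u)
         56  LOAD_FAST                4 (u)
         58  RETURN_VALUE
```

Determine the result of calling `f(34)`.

-7

LOAD_CONST → push 11. Stack: [11]
LOAD_FAST a → push 34. Stack: [11, 34]
BINARY_OP ^ → 11 ^ 34 = 41. Stack: [41]
STORE_FAST k → k=41. Stack: []
LOAD_FAST a → push 34. Stack: [34]
LOAD_CONST → push 4. Stack: [34, 4]
BINARY_OP & → 34 & 4 = 0. Stack: [0]
STORE_FAST v → v=0. Stack: []
LOAD_FAST a → push 34. Stack: [34]
LOAD_CONST → push 9. Stack: [34, 9]
BINARY_OP + → 34 + 9 = 43. Stack: [43]
STORE_FAST v → v=43. Stack: []
LOAD_FAST a → push 34. Stack: [34]
LOAD_CONST → push 3. Stack: [34, 3]
BINARY_OP >> → 34 >> 3 = 4. Stack: [4]
LOAD_CONST → push 2. Stack: [4, 2]
BINARY_OP >> → 4 >> 2 = 1. Stack: [1]
STORE_FAST r → r=1. Stack: []
LOAD_FAST_LOAD_FAST a,k → push 34,41. Stack: [34, 41]
BINARY_OP - → 34 - 41 = -7. Stack: [-7]
STORE_FAST u → u=-7. Stack: []
LOAD_FAST u → push -7. Stack: [-7]
RETURN_VALUE → return -7.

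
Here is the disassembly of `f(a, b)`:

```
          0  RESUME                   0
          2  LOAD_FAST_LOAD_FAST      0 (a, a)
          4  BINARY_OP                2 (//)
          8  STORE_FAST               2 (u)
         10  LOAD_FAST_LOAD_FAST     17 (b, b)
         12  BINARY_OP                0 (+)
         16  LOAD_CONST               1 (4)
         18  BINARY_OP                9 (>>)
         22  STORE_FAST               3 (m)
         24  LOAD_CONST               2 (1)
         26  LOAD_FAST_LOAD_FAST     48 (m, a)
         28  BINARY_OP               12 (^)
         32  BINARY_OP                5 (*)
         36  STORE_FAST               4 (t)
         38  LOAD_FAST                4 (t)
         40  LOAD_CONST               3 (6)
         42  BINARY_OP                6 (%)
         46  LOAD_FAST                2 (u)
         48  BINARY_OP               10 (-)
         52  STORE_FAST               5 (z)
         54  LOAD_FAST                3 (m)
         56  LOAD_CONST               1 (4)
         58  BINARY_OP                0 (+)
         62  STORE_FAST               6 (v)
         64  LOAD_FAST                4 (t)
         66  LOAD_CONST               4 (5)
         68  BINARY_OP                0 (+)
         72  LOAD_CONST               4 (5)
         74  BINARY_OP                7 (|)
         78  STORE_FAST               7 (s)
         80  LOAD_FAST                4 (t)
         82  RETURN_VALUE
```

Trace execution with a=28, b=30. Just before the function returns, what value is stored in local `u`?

LOAD_FAST_LOAD_FAST a,a → push 28,28. Stack: [28, 28]
BINARY_OP // → 28 // 28 = 1. Stack: [1]
STORE_FAST u → u=1. Stack: []
LOAD_FAST_LOAD_FAST b,b → push 30,30. Stack: [30, 30]
BINARY_OP + → 30 + 30 = 60. Stack: [60]
LOAD_CONST → push 4. Stack: [60, 4]
BINARY_OP >> → 60 >> 4 = 3. Stack: [3]
STORE_FAST m → m=3. Stack: []
LOAD_CONST → push 1. Stack: [1]
LOAD_FAST_LOAD_FAST m,a → push 3,28. Stack: [1, 3, 28]
BINARY_OP ^ → 3 ^ 28 = 31. Stack: [1, 31]
BINARY_OP * → 1 * 31 = 31. Stack: [31]
STORE_FAST t → t=31. Stack: []
LOAD_FAST t → push 31. Stack: [31]
LOAD_CONST → push 6. Stack: [31, 6]
BINARY_OP % → 31 % 6 = 1. Stack: [1]
LOAD_FAST u → push 1. Stack: [1, 1]
BINARY_OP - → 1 - 1 = 0. Stack: [0]
STORE_FAST z → z=0. Stack: []
LOAD_FAST m → push 3. Stack: [3]
LOAD_CONST → push 4. Stack: [3, 4]
BINARY_OP + → 3 + 4 = 7. Stack: [7]
STORE_FAST v → v=7. Stack: []
LOAD_FAST t → push 31. Stack: [31]
LOAD_CONST → push 5. Stack: [31, 5]
BINARY_OP + → 31 + 5 = 36. Stack: [36]
LOAD_CONST → push 5. Stack: [36, 5]
BINARY_OP | → 36 | 5 = 37. Stack: [37]
STORE_FAST s → s=37. Stack: []
LOAD_FAST t → push 31. Stack: [31]
RETURN_VALUE → return 31.

1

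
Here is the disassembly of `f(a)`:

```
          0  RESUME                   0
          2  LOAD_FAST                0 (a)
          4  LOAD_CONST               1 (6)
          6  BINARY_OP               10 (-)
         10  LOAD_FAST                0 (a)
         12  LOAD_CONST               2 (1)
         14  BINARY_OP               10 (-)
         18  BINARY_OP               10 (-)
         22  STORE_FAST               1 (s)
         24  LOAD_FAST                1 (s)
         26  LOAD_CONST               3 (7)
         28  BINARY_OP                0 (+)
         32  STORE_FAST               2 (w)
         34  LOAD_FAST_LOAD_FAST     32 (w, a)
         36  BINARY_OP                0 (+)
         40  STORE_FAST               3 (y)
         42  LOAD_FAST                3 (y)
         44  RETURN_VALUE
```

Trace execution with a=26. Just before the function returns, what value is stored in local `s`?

-5

LOAD_FAST a → push 26. Stack: [26]
LOAD_CONST → push 6. Stack: [26, 6]
BINARY_OP - → 26 - 6 = 20. Stack: [20]
LOAD_FAST a → push 26. Stack: [20, 26]
LOAD_CONST → push 1. Stack: [20, 26, 1]
BINARY_OP - → 26 - 1 = 25. Stack: [20, 25]
BINARY_OP - → 20 - 25 = -5. Stack: [-5]
STORE_FAST s → s=-5. Stack: []
LOAD_FAST s → push -5. Stack: [-5]
LOAD_CONST → push 7. Stack: [-5, 7]
BINARY_OP + → -5 + 7 = 2. Stack: [2]
STORE_FAST w → w=2. Stack: []
LOAD_FAST_LOAD_FAST w,a → push 2,26. Stack: [2, 26]
BINARY_OP + → 2 + 26 = 28. Stack: [28]
STORE_FAST y → y=28. Stack: []
LOAD_FAST y → push 28. Stack: [28]
RETURN_VALUE → return 28.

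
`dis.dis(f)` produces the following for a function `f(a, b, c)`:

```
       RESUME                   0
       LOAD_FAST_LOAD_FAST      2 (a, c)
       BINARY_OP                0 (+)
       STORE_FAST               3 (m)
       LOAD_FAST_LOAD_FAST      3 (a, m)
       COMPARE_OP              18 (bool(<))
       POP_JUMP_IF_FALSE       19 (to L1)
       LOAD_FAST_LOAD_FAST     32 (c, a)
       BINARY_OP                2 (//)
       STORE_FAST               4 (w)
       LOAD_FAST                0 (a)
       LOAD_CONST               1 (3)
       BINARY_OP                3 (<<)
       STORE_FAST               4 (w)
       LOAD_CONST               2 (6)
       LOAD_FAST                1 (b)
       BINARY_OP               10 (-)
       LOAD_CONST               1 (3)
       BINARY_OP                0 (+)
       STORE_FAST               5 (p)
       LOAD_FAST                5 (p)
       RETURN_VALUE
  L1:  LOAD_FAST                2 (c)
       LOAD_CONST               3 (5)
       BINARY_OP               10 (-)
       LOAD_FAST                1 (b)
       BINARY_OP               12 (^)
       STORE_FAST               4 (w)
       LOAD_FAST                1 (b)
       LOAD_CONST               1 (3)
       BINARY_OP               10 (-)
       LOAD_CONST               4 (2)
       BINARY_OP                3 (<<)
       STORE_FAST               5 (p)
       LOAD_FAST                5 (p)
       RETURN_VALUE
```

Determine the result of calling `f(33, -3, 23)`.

12

LOAD_FAST_LOAD_FAST a,c → push 33,23. Stack: [33, 23]
BINARY_OP + → 33 + 23 = 56. Stack: [56]
STORE_FAST m → m=56. Stack: []
LOAD_FAST_LOAD_FAST a,m → push 33,56. Stack: [33, 56]
COMPARE_OP bool(<) → 33 vs 56 = True. Stack: [True]
POP_JUMP_IF_FALSE → pop True; no jump. Stack: []
LOAD_FAST_LOAD_FAST c,a → push 23,33. Stack: [23, 33]
BINARY_OP // → 23 // 33 = 0. Stack: [0]
STORE_FAST w → w=0. Stack: []
LOAD_FAST a → push 33. Stack: [33]
LOAD_CONST → push 3. Stack: [33, 3]
BINARY_OP << → 33 << 3 = 264. Stack: [264]
STORE_FAST w → w=264. Stack: []
LOAD_CONST → push 6. Stack: [6]
LOAD_FAST b → push -3. Stack: [6, -3]
BINARY_OP - → 6 - -3 = 9. Stack: [9]
LOAD_CONST → push 3. Stack: [9, 3]
BINARY_OP + → 9 + 3 = 12. Stack: [12]
STORE_FAST p → p=12. Stack: []
LOAD_FAST p → push 12. Stack: [12]
RETURN_VALUE → return 12.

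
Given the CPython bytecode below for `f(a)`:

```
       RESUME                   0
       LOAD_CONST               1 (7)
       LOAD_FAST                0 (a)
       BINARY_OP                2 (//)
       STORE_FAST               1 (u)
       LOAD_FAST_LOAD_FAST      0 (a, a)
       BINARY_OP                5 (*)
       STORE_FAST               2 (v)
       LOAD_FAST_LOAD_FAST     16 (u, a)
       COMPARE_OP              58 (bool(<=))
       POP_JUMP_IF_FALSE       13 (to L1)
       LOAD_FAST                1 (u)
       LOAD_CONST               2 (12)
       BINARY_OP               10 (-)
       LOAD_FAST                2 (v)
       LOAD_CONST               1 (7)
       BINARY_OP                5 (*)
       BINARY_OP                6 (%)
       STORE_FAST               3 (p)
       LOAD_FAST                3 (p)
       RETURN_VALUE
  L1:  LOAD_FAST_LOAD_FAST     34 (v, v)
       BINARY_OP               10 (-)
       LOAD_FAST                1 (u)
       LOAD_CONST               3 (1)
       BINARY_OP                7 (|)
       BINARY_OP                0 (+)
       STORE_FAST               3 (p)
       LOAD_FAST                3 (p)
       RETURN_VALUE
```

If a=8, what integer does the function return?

LOAD_CONST → push 7. Stack: [7]
LOAD_FAST a → push 8. Stack: [7, 8]
BINARY_OP // → 7 // 8 = 0. Stack: [0]
STORE_FAST u → u=0. Stack: []
LOAD_FAST_LOAD_FAST a,a → push 8,8. Stack: [8, 8]
BINARY_OP * → 8 * 8 = 64. Stack: [64]
STORE_FAST v → v=64. Stack: []
LOAD_FAST_LOAD_FAST u,a → push 0,8. Stack: [0, 8]
COMPARE_OP bool(<=) → 0 vs 8 = True. Stack: [True]
POP_JUMP_IF_FALSE → pop True; no jump. Stack: []
LOAD_FAST u → push 0. Stack: [0]
LOAD_CONST → push 12. Stack: [0, 12]
BINARY_OP - → 0 - 12 = -12. Stack: [-12]
LOAD_FAST v → push 64. Stack: [-12, 64]
LOAD_CONST → push 7. Stack: [-12, 64, 7]
BINARY_OP * → 64 * 7 = 448. Stack: [-12, 448]
BINARY_OP % → -12 % 448 = 436. Stack: [436]
STORE_FAST p → p=436. Stack: []
LOAD_FAST p → push 436. Stack: [436]
RETURN_VALUE → return 436.

436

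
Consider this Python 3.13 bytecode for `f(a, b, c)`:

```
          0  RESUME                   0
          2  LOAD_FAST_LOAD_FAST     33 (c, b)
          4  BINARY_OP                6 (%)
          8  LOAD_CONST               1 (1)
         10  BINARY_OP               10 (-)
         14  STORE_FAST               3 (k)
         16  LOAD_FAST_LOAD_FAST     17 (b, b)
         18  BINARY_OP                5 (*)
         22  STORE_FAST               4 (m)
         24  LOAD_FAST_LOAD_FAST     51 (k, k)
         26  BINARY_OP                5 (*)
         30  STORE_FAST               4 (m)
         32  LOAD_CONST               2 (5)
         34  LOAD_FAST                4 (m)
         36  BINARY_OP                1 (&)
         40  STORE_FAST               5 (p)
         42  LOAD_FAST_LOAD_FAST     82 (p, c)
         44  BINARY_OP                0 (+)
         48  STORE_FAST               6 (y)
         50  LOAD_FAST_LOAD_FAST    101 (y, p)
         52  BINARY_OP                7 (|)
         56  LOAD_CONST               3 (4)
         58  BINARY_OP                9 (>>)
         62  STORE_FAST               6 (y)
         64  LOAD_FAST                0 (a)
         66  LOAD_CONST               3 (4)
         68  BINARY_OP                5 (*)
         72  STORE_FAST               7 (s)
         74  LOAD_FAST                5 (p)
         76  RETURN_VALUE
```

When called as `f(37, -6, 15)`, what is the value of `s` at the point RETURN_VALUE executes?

LOAD_FAST_LOAD_FAST c,b → push 15,-6. Stack: [15, -6]
BINARY_OP % → 15 % -6 = -3. Stack: [-3]
LOAD_CONST → push 1. Stack: [-3, 1]
BINARY_OP - → -3 - 1 = -4. Stack: [-4]
STORE_FAST k → k=-4. Stack: []
LOAD_FAST_LOAD_FAST b,b → push -6,-6. Stack: [-6, -6]
BINARY_OP * → -6 * -6 = 36. Stack: [36]
STORE_FAST m → m=36. Stack: []
LOAD_FAST_LOAD_FAST k,k → push -4,-4. Stack: [-4, -4]
BINARY_OP * → -4 * -4 = 16. Stack: [16]
STORE_FAST m → m=16. Stack: []
LOAD_CONST → push 5. Stack: [5]
LOAD_FAST m → push 16. Stack: [5, 16]
BINARY_OP & → 5 & 16 = 0. Stack: [0]
STORE_FAST p → p=0. Stack: []
LOAD_FAST_LOAD_FAST p,c → push 0,15. Stack: [0, 15]
BINARY_OP + → 0 + 15 = 15. Stack: [15]
STORE_FAST y → y=15. Stack: []
LOAD_FAST_LOAD_FAST y,p → push 15,0. Stack: [15, 0]
BINARY_OP | → 15 | 0 = 15. Stack: [15]
LOAD_CONST → push 4. Stack: [15, 4]
BINARY_OP >> → 15 >> 4 = 0. Stack: [0]
STORE_FAST y → y=0. Stack: []
LOAD_FAST a → push 37. Stack: [37]
LOAD_CONST → push 4. Stack: [37, 4]
BINARY_OP * → 37 * 4 = 148. Stack: [148]
STORE_FAST s → s=148. Stack: []
LOAD_FAST p → push 0. Stack: [0]
RETURN_VALUE → return 0.

148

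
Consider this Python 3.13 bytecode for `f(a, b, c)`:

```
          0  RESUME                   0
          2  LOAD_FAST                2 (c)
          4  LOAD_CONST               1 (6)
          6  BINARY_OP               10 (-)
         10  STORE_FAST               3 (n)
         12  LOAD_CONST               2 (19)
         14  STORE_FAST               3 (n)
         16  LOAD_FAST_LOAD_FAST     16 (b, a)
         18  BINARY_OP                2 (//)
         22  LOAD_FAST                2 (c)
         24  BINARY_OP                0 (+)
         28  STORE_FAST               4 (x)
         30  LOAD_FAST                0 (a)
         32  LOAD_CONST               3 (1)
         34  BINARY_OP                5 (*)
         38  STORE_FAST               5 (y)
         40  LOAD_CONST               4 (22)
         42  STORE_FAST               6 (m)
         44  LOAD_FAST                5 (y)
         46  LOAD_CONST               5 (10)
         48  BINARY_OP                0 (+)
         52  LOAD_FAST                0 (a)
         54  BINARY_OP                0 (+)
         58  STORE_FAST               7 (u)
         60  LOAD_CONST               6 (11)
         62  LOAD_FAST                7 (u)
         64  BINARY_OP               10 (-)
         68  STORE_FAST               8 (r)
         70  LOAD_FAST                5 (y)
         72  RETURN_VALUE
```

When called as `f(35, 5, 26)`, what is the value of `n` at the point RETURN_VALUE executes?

LOAD_FAST c → push 26. Stack: [26]
LOAD_CONST → push 6. Stack: [26, 6]
BINARY_OP - → 26 - 6 = 20. Stack: [20]
STORE_FAST n → n=20. Stack: []
LOAD_CONST → push 19. Stack: [19]
STORE_FAST n → n=19. Stack: []
LOAD_FAST_LOAD_FAST b,a → push 5,35. Stack: [5, 35]
BINARY_OP // → 5 // 35 = 0. Stack: [0]
LOAD_FAST c → push 26. Stack: [0, 26]
BINARY_OP + → 0 + 26 = 26. Stack: [26]
STORE_FAST x → x=26. Stack: []
LOAD_FAST a → push 35. Stack: [35]
LOAD_CONST → push 1. Stack: [35, 1]
BINARY_OP * → 35 * 1 = 35. Stack: [35]
STORE_FAST y → y=35. Stack: []
LOAD_CONST → push 22. Stack: [22]
STORE_FAST m → m=22. Stack: []
LOAD_FAST y → push 35. Stack: [35]
LOAD_CONST → push 10. Stack: [35, 10]
BINARY_OP + → 35 + 10 = 45. Stack: [45]
LOAD_FAST a → push 35. Stack: [45, 35]
BINARY_OP + → 45 + 35 = 80. Stack: [80]
STORE_FAST u → u=80. Stack: []
LOAD_CONST → push 11. Stack: [11]
LOAD_FAST u → push 80. Stack: [11, 80]
BINARY_OP - → 11 - 80 = -69. Stack: [-69]
STORE_FAST r → r=-69. Stack: []
LOAD_FAST y → push 35. Stack: [35]
RETURN_VALUE → return 35.

19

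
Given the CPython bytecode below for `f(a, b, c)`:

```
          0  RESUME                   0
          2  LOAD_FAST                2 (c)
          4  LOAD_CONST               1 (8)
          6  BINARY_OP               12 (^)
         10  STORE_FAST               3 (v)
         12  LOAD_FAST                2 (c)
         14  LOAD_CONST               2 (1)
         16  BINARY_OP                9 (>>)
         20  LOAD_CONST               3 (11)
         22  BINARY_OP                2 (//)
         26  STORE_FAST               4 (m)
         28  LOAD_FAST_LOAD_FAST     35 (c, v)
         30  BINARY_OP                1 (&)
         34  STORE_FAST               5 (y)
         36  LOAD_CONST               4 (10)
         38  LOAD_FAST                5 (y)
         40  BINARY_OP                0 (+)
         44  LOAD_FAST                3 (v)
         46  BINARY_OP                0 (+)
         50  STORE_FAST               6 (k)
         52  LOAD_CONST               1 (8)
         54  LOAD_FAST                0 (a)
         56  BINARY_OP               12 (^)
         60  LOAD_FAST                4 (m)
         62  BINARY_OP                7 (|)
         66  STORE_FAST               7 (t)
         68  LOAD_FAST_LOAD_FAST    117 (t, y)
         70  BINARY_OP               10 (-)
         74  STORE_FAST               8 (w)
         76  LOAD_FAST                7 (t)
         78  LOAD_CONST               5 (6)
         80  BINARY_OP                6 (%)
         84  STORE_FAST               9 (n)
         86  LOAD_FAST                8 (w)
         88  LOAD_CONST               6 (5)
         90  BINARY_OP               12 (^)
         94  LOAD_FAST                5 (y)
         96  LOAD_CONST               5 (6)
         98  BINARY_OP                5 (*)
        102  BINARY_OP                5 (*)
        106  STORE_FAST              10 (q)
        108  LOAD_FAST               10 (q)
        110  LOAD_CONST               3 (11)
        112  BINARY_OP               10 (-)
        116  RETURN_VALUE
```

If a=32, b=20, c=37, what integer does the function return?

211

LOAD_FAST c → push 37. Stack: [37]
LOAD_CONST → push 8. Stack: [37, 8]
BINARY_OP ^ → 37 ^ 8 = 45. Stack: [45]
STORE_FAST v → v=45. Stack: []
LOAD_FAST c → push 37. Stack: [37]
LOAD_CONST → push 1. Stack: [37, 1]
BINARY_OP >> → 37 >> 1 = 18. Stack: [18]
LOAD_CONST → push 11. Stack: [18, 11]
BINARY_OP // → 18 // 11 = 1. Stack: [1]
STORE_FAST m → m=1. Stack: []
LOAD_FAST_LOAD_FAST c,v → push 37,45. Stack: [37, 45]
BINARY_OP & → 37 & 45 = 37. Stack: [37]
STORE_FAST y → y=37. Stack: []
LOAD_CONST → push 10. Stack: [10]
LOAD_FAST y → push 37. Stack: [10, 37]
BINARY_OP + → 10 + 37 = 47. Stack: [47]
LOAD_FAST v → push 45. Stack: [47, 45]
BINARY_OP + → 47 + 45 = 92. Stack: [92]
STORE_FAST k → k=92. Stack: []
LOAD_CONST → push 8. Stack: [8]
LOAD_FAST a → push 32. Stack: [8, 32]
BINARY_OP ^ → 8 ^ 32 = 40. Stack: [40]
LOAD_FAST m → push 1. Stack: [40, 1]
BINARY_OP | → 40 | 1 = 41. Stack: [41]
STORE_FAST t → t=41. Stack: []
LOAD_FAST_LOAD_FAST t,y → push 41,37. Stack: [41, 37]
BINARY_OP - → 41 - 37 = 4. Stack: [4]
STORE_FAST w → w=4. Stack: []
LOAD_FAST t → push 41. Stack: [41]
LOAD_CONST → push 6. Stack: [41, 6]
BINARY_OP % → 41 % 6 = 5. Stack: [5]
STORE_FAST n → n=5. Stack: []
LOAD_FAST w → push 4. Stack: [4]
LOAD_CONST → push 5. Stack: [4, 5]
BINARY_OP ^ → 4 ^ 5 = 1. Stack: [1]
LOAD_FAST y → push 37. Stack: [1, 37]
LOAD_CONST → push 6. Stack: [1, 37, 6]
BINARY_OP * → 37 * 6 = 222. Stack: [1, 222]
BINARY_OP * → 1 * 222 = 222. Stack: [222]
STORE_FAST q → q=222. Stack: []
LOAD_FAST q → push 222. Stack: [222]
LOAD_CONST → push 11. Stack: [222, 11]
BINARY_OP - → 222 - 11 = 211. Stack: [211]
RETURN_VALUE → return 211.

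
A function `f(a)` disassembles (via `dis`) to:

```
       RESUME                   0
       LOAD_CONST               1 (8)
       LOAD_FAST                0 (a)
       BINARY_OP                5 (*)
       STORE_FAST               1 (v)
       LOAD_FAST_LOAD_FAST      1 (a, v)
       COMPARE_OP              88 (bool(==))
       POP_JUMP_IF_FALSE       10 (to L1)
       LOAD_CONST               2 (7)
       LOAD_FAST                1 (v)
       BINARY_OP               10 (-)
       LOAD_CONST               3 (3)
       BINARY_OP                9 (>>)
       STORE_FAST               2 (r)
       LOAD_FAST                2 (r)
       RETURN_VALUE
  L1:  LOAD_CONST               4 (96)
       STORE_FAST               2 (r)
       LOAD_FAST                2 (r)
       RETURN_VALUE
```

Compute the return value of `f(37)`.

LOAD_CONST → push 8. Stack: [8]
LOAD_FAST a → push 37. Stack: [8, 37]
BINARY_OP * → 8 * 37 = 296. Stack: [296]
STORE_FAST v → v=296. Stack: []
LOAD_FAST_LOAD_FAST a,v → push 37,296. Stack: [37, 296]
COMPARE_OP bool(==) → 37 vs 296 = False. Stack: [False]
POP_JUMP_IF_FALSE → pop False; jump. Stack: []
LOAD_CONST → push 96. Stack: [96]
STORE_FAST r → r=96. Stack: []
LOAD_FAST r → push 96. Stack: [96]
RETURN_VALUE → return 96.

96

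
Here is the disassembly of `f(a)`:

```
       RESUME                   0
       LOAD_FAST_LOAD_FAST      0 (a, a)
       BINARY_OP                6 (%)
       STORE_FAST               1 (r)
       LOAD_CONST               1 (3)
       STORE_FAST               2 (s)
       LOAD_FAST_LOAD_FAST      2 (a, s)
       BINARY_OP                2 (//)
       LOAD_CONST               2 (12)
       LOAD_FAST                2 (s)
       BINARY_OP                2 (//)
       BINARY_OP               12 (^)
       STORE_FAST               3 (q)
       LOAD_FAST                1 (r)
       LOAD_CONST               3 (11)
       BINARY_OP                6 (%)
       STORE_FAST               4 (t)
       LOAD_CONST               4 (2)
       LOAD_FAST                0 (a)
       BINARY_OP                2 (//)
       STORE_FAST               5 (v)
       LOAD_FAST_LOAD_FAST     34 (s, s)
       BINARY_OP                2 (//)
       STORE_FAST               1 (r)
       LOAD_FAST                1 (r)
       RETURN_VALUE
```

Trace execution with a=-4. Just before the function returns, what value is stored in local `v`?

-1

LOAD_FAST_LOAD_FAST a,a → push -4,-4. Stack: [-4, -4]
BINARY_OP % → -4 % -4 = 0. Stack: [0]
STORE_FAST r → r=0. Stack: []
LOAD_CONST → push 3. Stack: [3]
STORE_FAST s → s=3. Stack: []
LOAD_FAST_LOAD_FAST a,s → push -4,3. Stack: [-4, 3]
BINARY_OP // → -4 // 3 = -2. Stack: [-2]
LOAD_CONST → push 12. Stack: [-2, 12]
LOAD_FAST s → push 3. Stack: [-2, 12, 3]
BINARY_OP // → 12 // 3 = 4. Stack: [-2, 4]
BINARY_OP ^ → -2 ^ 4 = -6. Stack: [-6]
STORE_FAST q → q=-6. Stack: []
LOAD_FAST r → push 0. Stack: [0]
LOAD_CONST → push 11. Stack: [0, 11]
BINARY_OP % → 0 % 11 = 0. Stack: [0]
STORE_FAST t → t=0. Stack: []
LOAD_CONST → push 2. Stack: [2]
LOAD_FAST a → push -4. Stack: [2, -4]
BINARY_OP // → 2 // -4 = -1. Stack: [-1]
STORE_FAST v → v=-1. Stack: []
LOAD_FAST_LOAD_FAST s,s → push 3,3. Stack: [3, 3]
BINARY_OP // → 3 // 3 = 1. Stack: [1]
STORE_FAST r → r=1. Stack: []
LOAD_FAST r → push 1. Stack: [1]
RETURN_VALUE → return 1.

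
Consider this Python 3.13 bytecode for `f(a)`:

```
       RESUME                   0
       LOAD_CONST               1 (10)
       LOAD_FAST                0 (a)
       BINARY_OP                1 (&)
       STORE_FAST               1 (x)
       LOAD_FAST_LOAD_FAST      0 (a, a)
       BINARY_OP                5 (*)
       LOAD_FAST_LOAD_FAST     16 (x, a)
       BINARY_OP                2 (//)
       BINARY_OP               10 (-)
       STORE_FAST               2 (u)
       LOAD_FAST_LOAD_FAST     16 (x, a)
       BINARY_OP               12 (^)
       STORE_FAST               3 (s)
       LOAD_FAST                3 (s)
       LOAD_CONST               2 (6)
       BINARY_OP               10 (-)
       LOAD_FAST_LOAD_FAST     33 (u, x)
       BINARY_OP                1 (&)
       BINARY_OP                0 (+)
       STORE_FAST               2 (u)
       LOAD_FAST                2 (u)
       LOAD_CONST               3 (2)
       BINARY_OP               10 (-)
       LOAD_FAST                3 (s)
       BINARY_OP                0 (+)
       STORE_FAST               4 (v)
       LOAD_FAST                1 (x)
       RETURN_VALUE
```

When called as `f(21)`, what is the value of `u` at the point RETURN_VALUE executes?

15

LOAD_CONST → push 10. Stack: [10]
LOAD_FAST a → push 21. Stack: [10, 21]
BINARY_OP & → 10 & 21 = 0. Stack: [0]
STORE_FAST x → x=0. Stack: []
LOAD_FAST_LOAD_FAST a,a → push 21,21. Stack: [21, 21]
BINARY_OP * → 21 * 21 = 441. Stack: [441]
LOAD_FAST_LOAD_FAST x,a → push 0,21. Stack: [441, 0, 21]
BINARY_OP // → 0 // 21 = 0. Stack: [441, 0]
BINARY_OP - → 441 - 0 = 441. Stack: [441]
STORE_FAST u → u=441. Stack: []
LOAD_FAST_LOAD_FAST x,a → push 0,21. Stack: [0, 21]
BINARY_OP ^ → 0 ^ 21 = 21. Stack: [21]
STORE_FAST s → s=21. Stack: []
LOAD_FAST s → push 21. Stack: [21]
LOAD_CONST → push 6. Stack: [21, 6]
BINARY_OP - → 21 - 6 = 15. Stack: [15]
LOAD_FAST_LOAD_FAST u,x → push 441,0. Stack: [15, 441, 0]
BINARY_OP & → 441 & 0 = 0. Stack: [15, 0]
BINARY_OP + → 15 + 0 = 15. Stack: [15]
STORE_FAST u → u=15. Stack: []
LOAD_FAST u → push 15. Stack: [15]
LOAD_CONST → push 2. Stack: [15, 2]
BINARY_OP - → 15 - 2 = 13. Stack: [13]
LOAD_FAST s → push 21. Stack: [13, 21]
BINARY_OP + → 13 + 21 = 34. Stack: [34]
STORE_FAST v → v=34. Stack: []
LOAD_FAST x → push 0. Stack: [0]
RETURN_VALUE → return 0.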